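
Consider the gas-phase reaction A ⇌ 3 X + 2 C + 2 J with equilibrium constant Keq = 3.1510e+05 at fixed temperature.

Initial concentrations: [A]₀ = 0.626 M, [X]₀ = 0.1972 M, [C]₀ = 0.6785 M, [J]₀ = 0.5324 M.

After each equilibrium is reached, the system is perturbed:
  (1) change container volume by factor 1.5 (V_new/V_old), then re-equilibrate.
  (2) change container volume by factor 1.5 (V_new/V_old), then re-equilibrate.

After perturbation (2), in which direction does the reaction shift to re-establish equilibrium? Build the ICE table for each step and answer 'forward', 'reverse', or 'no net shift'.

Q₀ = 0.001599 vs Keq = 3.1510e+05 ⇒ Q<K, forward
Step 1:
                  A         X         C         J
  init        0.626    0.1972    0.6785    0.5324
  Δ         -0.6257     1.877     1.251     1.251
  eq      3.3558e-04     2.074      1.93     1.784
  solve Keq expr → x = 0.6257; check Q = 3.1510e+05
Then change container volume by factor 1.5 (V_new/V_old).
Step 2:
                  A         X         C         J
  init    2.2372e-04     1.383     1.287     1.189
  Δ       -2.0403e-04 6.1208e-04 4.0805e-04 4.0805e-04
  eq      1.9693e-05     1.383     1.287      1.19
  solve Keq expr → x = 2.0403e-04; check Q = 3.1510e+05
Then change container volume by factor 1.5 (V_new/V_old).
Step 3:
                  A         X         C         J
  init    1.3128e-05    0.9223     0.858     0.793
  Δ       -1.1976e-05 3.5927e-05 2.3951e-05 2.3951e-05
  eq      1.1528e-06    0.9223     0.858    0.7931
  solve Keq expr → x = 1.1976e-05; check Q = 3.1510e+05

Direction: forward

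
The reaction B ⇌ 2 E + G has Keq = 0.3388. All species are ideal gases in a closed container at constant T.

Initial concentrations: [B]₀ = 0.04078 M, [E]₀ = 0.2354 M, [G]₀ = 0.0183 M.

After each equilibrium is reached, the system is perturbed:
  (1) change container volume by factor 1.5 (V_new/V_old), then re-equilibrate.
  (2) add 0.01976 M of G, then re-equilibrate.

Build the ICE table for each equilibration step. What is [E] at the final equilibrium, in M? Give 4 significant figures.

Q₀ = 0.02487 vs Keq = 0.3388 ⇒ Q<K, forward
Step 1:
                  B         E         G
  init      0.04078    0.2354    0.0183
  Δ        -0.02883   0.05766   0.02883
  eq        0.01195    0.2931   0.04713
  solve Keq expr → x = 0.02883; check Q = 0.3388
Then change container volume by factor 1.5 (V_new/V_old).
Step 2:
                  B         E         G
  init     0.007965    0.1954   0.03142
  Δ       -0.003702  0.007405  0.003702
  eq       0.004263    0.2028   0.03512
  solve Keq expr → x = 0.003702; check Q = 0.3388
Then add 0.01976 M of G.
Step 3:
                  B         E         G
  init     0.004263    0.2028   0.05488
  Δ        0.001923 -0.003847 -0.001923
  eq       0.006186    0.1989   0.05296
  solve Keq expr → x = -0.001923; check Q = 0.3388

[E]_eq = 0.1989 M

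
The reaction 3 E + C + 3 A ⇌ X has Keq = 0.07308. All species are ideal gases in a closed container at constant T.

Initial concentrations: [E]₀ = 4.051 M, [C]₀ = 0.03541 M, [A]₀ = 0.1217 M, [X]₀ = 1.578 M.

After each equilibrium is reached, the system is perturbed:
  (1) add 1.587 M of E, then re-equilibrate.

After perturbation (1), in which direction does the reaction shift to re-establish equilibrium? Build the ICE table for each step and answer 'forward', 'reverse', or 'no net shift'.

Direction: forward

Q₀ = 371.9 vs Keq = 0.07308 ⇒ Q>K, reverse
Step 1:
                    E           C           A           X
  I             4.051     0.03541      0.1217       1.578
  C            0.7246      0.2415      0.7246     -0.2415
  E             4.776       0.277      0.8463       1.336
  solve Keq expr → x = -0.2415; check Q = 0.07308
Then add 1.587 M of E.
Step 2:
                    E           C           A           X
  I             6.363       0.277      0.8463       1.336
  C           -0.1451    -0.04836     -0.1451     0.04836
  E             6.218      0.2286      0.7013       1.385
  solve Keq expr → x = 0.04836; check Q = 0.07308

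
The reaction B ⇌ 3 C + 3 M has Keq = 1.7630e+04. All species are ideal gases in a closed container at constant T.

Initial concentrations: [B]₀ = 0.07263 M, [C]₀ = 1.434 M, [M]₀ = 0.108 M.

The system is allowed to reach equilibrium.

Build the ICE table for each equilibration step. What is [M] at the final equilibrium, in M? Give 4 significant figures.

[M]_eq = 0.3259 M

Q₀ = 0.05114 vs Keq = 1.7630e+04 ⇒ Q<K, forward
Step 1:
                  B         C         M
  I         0.07263     1.434     0.108
  C        -0.07262    0.2179    0.2179
  E       8.8466e-06     1.652    0.3259
  solve Keq expr → x = 0.07262; check Q = 1.7630e+04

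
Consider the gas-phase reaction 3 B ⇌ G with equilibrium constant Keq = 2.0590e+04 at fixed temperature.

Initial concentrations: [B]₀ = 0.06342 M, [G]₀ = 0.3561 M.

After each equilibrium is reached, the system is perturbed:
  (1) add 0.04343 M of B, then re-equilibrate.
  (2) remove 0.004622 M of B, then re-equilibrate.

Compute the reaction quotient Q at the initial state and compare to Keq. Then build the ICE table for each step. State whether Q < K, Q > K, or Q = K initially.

Q₀ = 1396; Q < K (proceeds forward)

Q₀ = 1396 vs Keq = 2.0590e+04 ⇒ Q<K, forward
Step 1:
                  B         G
  Initial   0.06342    0.3561
  Change   -0.03726   0.01242
  Equil     0.02616    0.3685
  solve Keq expr → x = 0.01242; check Q = 2.0590e+04
Then add 0.04343 M of B.
Step 2:
                  B         G
  Initial   0.06959    0.3685
  Change   -0.04309   0.01436
  Equil     0.02649    0.3829
  solve Keq expr → x = 0.01436; check Q = 2.0590e+04
Then remove 0.004622 M of B.
Step 3:
                  B         G
  Initial   0.02187    0.3829
  Change   0.004587 -0.001529
  Equil     0.02646    0.3814
  solve Keq expr → x = -0.001529; check Q = 2.0590e+04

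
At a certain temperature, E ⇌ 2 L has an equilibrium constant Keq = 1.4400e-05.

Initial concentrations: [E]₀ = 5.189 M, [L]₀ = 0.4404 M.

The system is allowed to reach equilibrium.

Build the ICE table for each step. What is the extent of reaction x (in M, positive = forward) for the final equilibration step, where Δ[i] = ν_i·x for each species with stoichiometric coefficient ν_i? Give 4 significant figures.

Q₀ = 0.03738 vs Keq = 1.4400e-05 ⇒ Q>K, reverse
Step 1:
                   E          L
  init         5.189     0.4404
  Δ           0.2158    -0.4316
  eq           5.405   0.008822
  solve Keq expr → x = -0.2158; check Q = 1.4400e-05

x = -0.2158 M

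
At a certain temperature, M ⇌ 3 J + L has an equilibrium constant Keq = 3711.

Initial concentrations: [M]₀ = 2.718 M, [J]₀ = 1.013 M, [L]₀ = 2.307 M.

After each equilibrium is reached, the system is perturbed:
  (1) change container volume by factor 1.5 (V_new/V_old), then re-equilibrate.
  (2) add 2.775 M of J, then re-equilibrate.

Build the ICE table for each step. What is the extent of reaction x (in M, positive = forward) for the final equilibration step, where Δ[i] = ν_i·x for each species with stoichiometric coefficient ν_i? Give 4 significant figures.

Q₀ = 0.8823 vs Keq = 3711 ⇒ Q<K, forward
Step 1:
                  M         J         L
  Initial     2.718     1.013     2.307
  Change      -2.19     6.569      2.19
  Equil      0.5282     7.582     4.497
  solve Keq expr → x = 2.19; check Q = 3711
Then change container volume by factor 1.5 (V_new/V_old).
Step 2:
                  M         J         L
  Initial    0.3521     5.055     2.998
  Change    -0.1972    0.5915    0.1972
  Equil       0.155     5.646     3.195
  solve Keq expr → x = 0.1972; check Q = 3711
Then add 2.775 M of J.
Step 3:
                  M         J         L
  Initial     0.155     8.421     3.195
  Change     0.2199   -0.6597   -0.2199
  Equil      0.3749     7.762     2.975
  solve Keq expr → x = -0.2199; check Q = 3711

x = -0.2199 M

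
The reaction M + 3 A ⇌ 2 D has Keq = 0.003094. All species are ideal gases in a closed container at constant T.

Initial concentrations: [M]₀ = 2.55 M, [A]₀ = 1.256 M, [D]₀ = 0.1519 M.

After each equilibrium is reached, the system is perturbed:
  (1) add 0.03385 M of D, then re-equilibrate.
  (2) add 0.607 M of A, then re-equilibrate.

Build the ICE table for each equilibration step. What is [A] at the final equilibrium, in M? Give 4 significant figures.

Q₀ = 0.004567 vs Keq = 0.003094 ⇒ Q>K, reverse
Step 1:
                   M          A          D
  init          2.55      1.256     0.1519
  Δ          0.01085    0.03255    -0.0217
  eq           2.561      1.289     0.1302
  solve Keq expr → x = -0.01085; check Q = 0.003094
Then add 0.03385 M of D.
Step 2:
                   M          A          D
  init         2.561      1.289      0.164
  Δ          0.01362    0.04087   -0.02724
  eq           2.574      1.329     0.1368
  solve Keq expr → x = -0.01362; check Q = 0.003094
Then add 0.607 M of A.
Step 3:
                   M          A          D
  init         2.574      1.936     0.1368
  Δ         -0.03999      -0.12    0.07999
  eq           2.534      1.816     0.2168
  solve Keq expr → x = 0.03999; check Q = 0.003094

[A]_eq = 1.816 M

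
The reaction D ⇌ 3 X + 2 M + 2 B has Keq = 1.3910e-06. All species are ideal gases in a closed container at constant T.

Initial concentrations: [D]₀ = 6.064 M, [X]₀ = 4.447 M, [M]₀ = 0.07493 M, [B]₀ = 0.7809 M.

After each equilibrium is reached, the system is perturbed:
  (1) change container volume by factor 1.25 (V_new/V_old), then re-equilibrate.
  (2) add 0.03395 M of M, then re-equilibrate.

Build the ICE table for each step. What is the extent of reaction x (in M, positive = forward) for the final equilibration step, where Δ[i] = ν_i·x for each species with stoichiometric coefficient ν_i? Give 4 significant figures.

Q₀ = 0.04965 vs Keq = 1.3910e-06 ⇒ Q>K, reverse
Step 1:
                  D         X         M         B
  I           6.064     4.447   0.07493    0.7809
  C         0.03724   -0.1117  -0.07447  -0.07447
  E           6.101     4.335 4.5685e-04    0.7064
  solve Keq expr → x = -0.03724; check Q = 1.3910e-06
Then change container volume by factor 1.25 (V_new/V_old).
Step 2:
                  D         X         M         B
  I           4.881     3.468 3.6548e-04    0.5651
  C       -1.7387e-04 5.2161e-04 3.4774e-04 3.4774e-04
  E           4.881     3.469 7.1322e-04    0.5655
  solve Keq expr → x = 1.7387e-04; check Q = 1.3910e-06
Then add 0.03395 M of M.
Step 3:
                  D         X         M         B
  I           4.881     3.469   0.03466    0.5655
  C         0.01694  -0.05083  -0.03389  -0.03389
  E           4.898     3.418 7.7702e-04    0.5316
  solve Keq expr → x = -0.01694; check Q = 1.3910e-06

x = -0.01694 M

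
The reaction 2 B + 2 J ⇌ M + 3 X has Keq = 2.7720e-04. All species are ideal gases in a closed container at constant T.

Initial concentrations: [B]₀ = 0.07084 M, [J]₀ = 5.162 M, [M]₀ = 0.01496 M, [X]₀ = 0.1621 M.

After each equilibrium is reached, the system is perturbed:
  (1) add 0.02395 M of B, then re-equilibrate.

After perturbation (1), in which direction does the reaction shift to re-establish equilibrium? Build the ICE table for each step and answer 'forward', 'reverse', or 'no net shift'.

Q₀ = 4.7653e-04 vs Keq = 2.7720e-04 ⇒ Q>K, reverse
Step 1:
                  B         J         M         X
  init      0.07084     5.162   0.01496    0.1621
  Δ        0.005812  0.005812 -0.002906 -0.008718
  eq        0.07665     5.168   0.01205    0.1534
  solve Keq expr → x = -0.002906; check Q = 2.7720e-04
Then add 0.02395 M of B.
Step 2:
                  B         J         M         X
  init       0.1006     5.168   0.01205    0.1534
  Δ       -0.006306 -0.006306  0.003153  0.009459
  eq         0.0943     5.162   0.01521    0.1628
  solve Keq expr → x = 0.003153; check Q = 2.7720e-04

Direction: forward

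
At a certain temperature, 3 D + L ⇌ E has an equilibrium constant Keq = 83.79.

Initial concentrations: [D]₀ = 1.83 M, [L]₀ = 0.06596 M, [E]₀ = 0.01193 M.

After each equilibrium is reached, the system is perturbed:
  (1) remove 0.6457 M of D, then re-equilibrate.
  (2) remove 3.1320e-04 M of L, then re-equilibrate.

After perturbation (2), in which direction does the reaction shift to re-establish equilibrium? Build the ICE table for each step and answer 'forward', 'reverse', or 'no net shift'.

Q₀ = 0.02951 vs Keq = 83.79 ⇒ Q<K, forward
Step 1:
                  D         L         E
  I            1.83   0.06596   0.01193
  C         -0.1972  -0.06575   0.06575
  E           1.633 2.1298e-04   0.07768
  solve Keq expr → x = 0.06575; check Q = 83.79
Then remove 0.6457 M of D.
Step 2:
                  D         L         E
  I          0.9871 2.1298e-04   0.07768
  C        0.002207 7.3551e-04 -7.3551e-04
  E          0.9893 9.4848e-04   0.07694
  solve Keq expr → x = -7.3551e-04; check Q = 83.79
Then remove 3.1320e-04 M of L.
Step 3:
                  D         L         E
  I          0.9893 6.3528e-04   0.07694
  C       9.2036e-04 3.0679e-04 -3.0679e-04
  E          0.9902 9.4207e-04   0.07663
  solve Keq expr → x = -3.0679e-04; check Q = 83.79

Direction: reverse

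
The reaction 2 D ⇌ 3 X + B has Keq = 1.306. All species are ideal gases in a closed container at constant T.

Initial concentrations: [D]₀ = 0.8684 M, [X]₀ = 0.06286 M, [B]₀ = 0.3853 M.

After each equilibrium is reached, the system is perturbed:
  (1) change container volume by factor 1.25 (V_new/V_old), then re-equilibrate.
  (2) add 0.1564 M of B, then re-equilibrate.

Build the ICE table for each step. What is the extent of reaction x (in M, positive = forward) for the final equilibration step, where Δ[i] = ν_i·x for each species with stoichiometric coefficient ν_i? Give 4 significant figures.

Q₀ = 1.2691e-04 vs Keq = 1.306 ⇒ Q<K, forward
Step 1:
                   D          X          B
  Initial     0.8684    0.06286     0.3853
  Change      -0.444      0.666      0.222
  Equil       0.4244     0.7289     0.6073
  solve Keq expr → x = 0.222; check Q = 1.306
Then change container volume by factor 1.25 (V_new/V_old).
Step 2:
                   D          X          B
  Initial     0.3395     0.5831     0.4859
  Change    -0.03054     0.0458    0.01527
  Equil        0.309     0.6289     0.5011
  solve Keq expr → x = 0.01527; check Q = 1.306
Then add 0.1564 M of B.
Step 3:
                   D          X          B
  Initial      0.309     0.6289     0.6575
  Change      0.0189   -0.02835  -0.009451
  Equil       0.3279     0.6006     0.6481
  solve Keq expr → x = -0.009451; check Q = 1.306

x = -0.009451 M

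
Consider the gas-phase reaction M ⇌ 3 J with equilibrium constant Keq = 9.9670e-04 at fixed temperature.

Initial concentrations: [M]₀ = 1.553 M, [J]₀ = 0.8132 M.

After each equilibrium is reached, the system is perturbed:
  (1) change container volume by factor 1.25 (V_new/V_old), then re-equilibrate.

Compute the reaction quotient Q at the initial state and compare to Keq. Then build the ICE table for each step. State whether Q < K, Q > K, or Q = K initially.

Q₀ = 0.3463; Q > K (proceeds reverse)

Q₀ = 0.3463 vs Keq = 9.9670e-04 ⇒ Q>K, reverse
Step 1:
                   M          J
  Initial      1.553     0.8132
  Change      0.2307    -0.6921
  Equil        1.784     0.1211
  solve Keq expr → x = -0.2307; check Q = 9.9670e-04
Then change container volume by factor 1.25 (V_new/V_old).
Step 2:
                   M          J
  Initial      1.427    0.09691
  Change   -0.005137    0.01541
  Equil        1.422     0.1123
  solve Keq expr → x = 0.005137; check Q = 9.9670e-04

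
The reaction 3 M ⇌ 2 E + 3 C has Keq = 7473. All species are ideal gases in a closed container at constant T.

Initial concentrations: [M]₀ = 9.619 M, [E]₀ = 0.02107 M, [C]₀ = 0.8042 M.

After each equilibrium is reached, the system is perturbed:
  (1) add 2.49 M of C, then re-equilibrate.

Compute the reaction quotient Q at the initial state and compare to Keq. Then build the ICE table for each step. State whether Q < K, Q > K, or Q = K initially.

Q₀ = 2.5944e-07; Q < K (proceeds forward)

Q₀ = 2.5944e-07 vs Keq = 7473 ⇒ Q<K, forward
Step 1:
                   M          E          C
  init         9.619    0.02107     0.8042
  Δ           -8.189      5.459      8.189
  eq            1.43       5.48      8.993
  solve Keq expr → x = 2.73; check Q = 7473
Then add 2.49 M of C.
Step 2:
                   M          E          C
  init          1.43       5.48      11.48
  Δ           0.3036    -0.2024    -0.3036
  eq           1.733      5.278      11.18
  solve Keq expr → x = -0.1012; check Q = 7473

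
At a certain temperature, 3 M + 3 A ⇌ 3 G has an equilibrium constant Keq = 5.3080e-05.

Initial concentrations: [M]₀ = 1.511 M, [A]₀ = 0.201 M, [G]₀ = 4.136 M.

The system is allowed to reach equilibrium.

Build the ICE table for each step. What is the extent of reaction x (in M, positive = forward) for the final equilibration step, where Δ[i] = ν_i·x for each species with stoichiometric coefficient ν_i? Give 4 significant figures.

x = -1.151 M

Q₀ = 2526 vs Keq = 5.3080e-05 ⇒ Q>K, reverse
Step 1:
                  M         A         G
  Initial     1.511     0.201     4.136
  Change      3.454     3.454    -3.454
  Equil       4.965     3.655     0.682
  solve Keq expr → x = -1.151; check Q = 5.3080e-05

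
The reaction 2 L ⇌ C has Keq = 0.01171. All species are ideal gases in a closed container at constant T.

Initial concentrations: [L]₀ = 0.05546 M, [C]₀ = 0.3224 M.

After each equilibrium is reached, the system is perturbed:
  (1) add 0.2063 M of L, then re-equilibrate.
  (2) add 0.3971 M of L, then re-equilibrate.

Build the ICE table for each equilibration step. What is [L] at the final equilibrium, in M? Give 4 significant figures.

Q₀ = 104.8 vs Keq = 0.01171 ⇒ Q>K, reverse
Step 1:
                    L           C
  I           0.05546      0.3224
  C            0.6337     -0.3168
  E            0.6891    0.005561
  solve Keq expr → x = -0.3168; check Q = 0.01171
Then add 0.2063 M of L.
Step 2:
                    L           C
  I            0.8954    0.005561
  C         -0.007349    0.003674
  E            0.8881    0.009236
  solve Keq expr → x = 0.003674; check Q = 0.01171
Then add 0.3971 M of L.
Step 3:
                    L           C
  I             1.285    0.009236
  C          -0.01907    0.009536
  E             1.266     0.01877
  solve Keq expr → x = 0.009536; check Q = 0.01171

[L]_eq = 1.266 M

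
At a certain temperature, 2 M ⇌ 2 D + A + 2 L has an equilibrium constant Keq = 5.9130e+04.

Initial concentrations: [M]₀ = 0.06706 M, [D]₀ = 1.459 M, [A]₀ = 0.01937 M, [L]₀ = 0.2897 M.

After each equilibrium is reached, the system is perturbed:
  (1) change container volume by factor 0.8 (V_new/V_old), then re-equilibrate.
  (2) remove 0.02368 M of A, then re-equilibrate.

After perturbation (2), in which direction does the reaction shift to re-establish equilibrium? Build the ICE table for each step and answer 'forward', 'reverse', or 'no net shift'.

Q₀ = 0.7695 vs Keq = 5.9130e+04 ⇒ Q<K, forward
Step 1:
                    M           D           A           L
  I           0.06706       1.459     0.01937      0.2897
  C          -0.06655     0.06655     0.03327     0.06655
  E        5.1280e-04       1.526     0.05264      0.3562
  solve Keq expr → x = 0.03327; check Q = 5.9130e+04
Then change container volume by factor 0.8 (V_new/V_old).
Step 2:
                    M           D           A           L
  I        6.4100e-04       1.907      0.0658      0.4453
  C        2.5333e-04 -2.5333e-04 -1.2667e-04 -2.5333e-04
  E        8.9433e-04       1.907     0.06568      0.4451
  solve Keq expr → x = -1.2667e-04; check Q = 5.9130e+04
Then remove 0.02368 M of A.
Step 3:
                    M           D           A           L
  I        8.9433e-04       1.907       0.042      0.4451
  C       -1.7806e-04  1.7806e-04  8.9031e-05  1.7806e-04
  E        7.1627e-04       1.907     0.04209      0.4452
  solve Keq expr → x = 8.9031e-05; check Q = 5.9130e+04

Direction: forward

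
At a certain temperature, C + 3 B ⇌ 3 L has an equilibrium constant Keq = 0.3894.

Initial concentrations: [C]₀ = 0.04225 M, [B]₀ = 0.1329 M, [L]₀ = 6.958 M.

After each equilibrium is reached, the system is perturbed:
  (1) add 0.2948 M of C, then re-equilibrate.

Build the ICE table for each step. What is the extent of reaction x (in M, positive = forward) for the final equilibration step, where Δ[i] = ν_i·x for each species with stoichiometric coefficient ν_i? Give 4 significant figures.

x = 0.03523 M

Q₀ = 3.3967e+06 vs Keq = 0.3894 ⇒ Q>K, reverse
Step 1:
                   C          B          L
  init       0.04225     0.1329      6.958
  Δ            1.269      3.808     -3.808
  eq           1.312      3.941       3.15
  solve Keq expr → x = -1.269; check Q = 0.3894
Then add 0.2948 M of C.
Step 2:
                   C          B          L
  init         1.606      3.941       3.15
  Δ         -0.03523    -0.1057     0.1057
  eq           1.571      3.835      3.256
  solve Keq expr → x = 0.03523; check Q = 0.3894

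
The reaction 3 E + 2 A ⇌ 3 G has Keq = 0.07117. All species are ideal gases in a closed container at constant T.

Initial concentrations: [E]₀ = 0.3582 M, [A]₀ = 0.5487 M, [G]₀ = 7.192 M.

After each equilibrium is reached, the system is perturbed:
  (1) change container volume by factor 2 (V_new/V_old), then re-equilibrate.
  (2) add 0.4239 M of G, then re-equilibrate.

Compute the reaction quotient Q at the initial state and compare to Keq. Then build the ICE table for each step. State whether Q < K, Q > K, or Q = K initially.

Q₀ = 2.6885e+04 vs Keq = 0.07117 ⇒ Q>K, reverse
Step 1:
                  E         A         G
  init       0.3582    0.5487     7.192
  Δ           3.692     2.462    -3.692
  eq          4.051      3.01       3.5
  solve Keq expr → x = -1.231; check Q = 0.07117
Then change container volume by factor 2 (V_new/V_old).
Step 2:
                  E         A         G
  init        2.025     1.505      1.75
  Δ          0.3381    0.2254   -0.3381
  eq          2.363     1.731     1.412
  solve Keq expr → x = -0.1127; check Q = 0.07117
Then add 0.4239 M of G.
Step 3:
                  E         A         G
  init        2.363     1.731     1.836
  Δ          0.2133    0.1422   -0.2133
  eq          2.577     1.873     1.622
  solve Keq expr → x = -0.0711; check Q = 0.07117

Q₀ = 2.6885e+04; Q > K (proceeds reverse)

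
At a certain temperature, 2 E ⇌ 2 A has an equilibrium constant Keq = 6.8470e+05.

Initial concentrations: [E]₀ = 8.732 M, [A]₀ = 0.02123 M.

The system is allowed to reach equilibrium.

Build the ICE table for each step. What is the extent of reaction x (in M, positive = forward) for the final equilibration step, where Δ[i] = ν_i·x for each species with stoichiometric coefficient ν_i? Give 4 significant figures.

Q₀ = 5.9112e-06 vs Keq = 6.8470e+05 ⇒ Q<K, forward
Step 1:
                   E          A
  Initial      8.732    0.02123
  Change      -8.721      8.721
  Equil      0.01057      8.743
  solve Keq expr → x = 4.361; check Q = 6.8470e+05

x = 4.361 M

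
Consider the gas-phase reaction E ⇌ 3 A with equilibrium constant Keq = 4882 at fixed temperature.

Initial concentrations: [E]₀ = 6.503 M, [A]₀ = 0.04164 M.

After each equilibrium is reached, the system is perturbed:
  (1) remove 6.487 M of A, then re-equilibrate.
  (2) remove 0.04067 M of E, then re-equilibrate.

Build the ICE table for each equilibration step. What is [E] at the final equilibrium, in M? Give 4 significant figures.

Q₀ = 1.1102e-05 vs Keq = 4882 ⇒ Q<K, forward
Step 1:
                    E           A
  Initial       6.503     0.04164
  Change        -5.55       16.65
  Equil        0.9527       16.69
  solve Keq expr → x = 5.55; check Q = 4882
Then remove 6.487 M of A.
Step 2:
                    E           A
  Initial      0.9527       10.21
  Change      -0.5986       1.796
  Equil        0.3541          12
  solve Keq expr → x = 0.5986; check Q = 4882
Then remove 0.04067 M of E.
Step 3:
                    E           A
  Initial      0.3134          12
  Change      0.03219    -0.09657
  Equil        0.3456        11.9
  solve Keq expr → x = -0.03219; check Q = 4882

[E]_eq = 0.3456 M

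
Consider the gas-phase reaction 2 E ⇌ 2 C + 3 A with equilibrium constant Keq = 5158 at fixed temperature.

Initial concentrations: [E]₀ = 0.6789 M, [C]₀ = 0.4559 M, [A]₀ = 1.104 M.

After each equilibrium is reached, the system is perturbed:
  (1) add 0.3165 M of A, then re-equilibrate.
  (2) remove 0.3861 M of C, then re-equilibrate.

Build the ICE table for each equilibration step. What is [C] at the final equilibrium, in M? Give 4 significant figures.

Q₀ = 0.6068 vs Keq = 5158 ⇒ Q<K, forward
Step 1:
                   E          C          A
  Initial     0.6789     0.4559      1.104
  Change     -0.6342     0.6342     0.9513
  Equil      0.04472       1.09      2.055
  solve Keq expr → x = 0.3171; check Q = 5158
Then add 0.3165 M of A.
Step 2:
                   E          C          A
  Initial    0.04472       1.09      2.372
  Change    0.009718  -0.009718   -0.01458
  Equil      0.05444       1.08      2.357
  solve Keq expr → x = -0.004859; check Q = 5158
Then remove 0.3861 M of C.
Step 3:
                   E          C          A
  Initial    0.05444     0.6943      2.357
  Change    -0.01794    0.01794     0.0269
  Equil       0.0365     0.7122      2.384
  solve Keq expr → x = 0.008968; check Q = 5158

[C]_eq = 0.7122 M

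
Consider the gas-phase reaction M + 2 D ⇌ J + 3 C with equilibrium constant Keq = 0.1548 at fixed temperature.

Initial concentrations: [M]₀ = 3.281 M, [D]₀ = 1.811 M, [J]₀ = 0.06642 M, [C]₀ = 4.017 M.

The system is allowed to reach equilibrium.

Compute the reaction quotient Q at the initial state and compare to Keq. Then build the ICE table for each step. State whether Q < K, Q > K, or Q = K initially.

Q₀ = 0.4001; Q > K (proceeds reverse)

Q₀ = 0.4001 vs Keq = 0.1548 ⇒ Q>K, reverse
Step 1:
                    M           D           J           C
  init          3.281       1.811     0.06642       4.017
  Δ           0.03595     0.07189    -0.03595     -0.1078
  eq            3.317       1.883     0.03047       3.909
  solve Keq expr → x = -0.03595; check Q = 0.1548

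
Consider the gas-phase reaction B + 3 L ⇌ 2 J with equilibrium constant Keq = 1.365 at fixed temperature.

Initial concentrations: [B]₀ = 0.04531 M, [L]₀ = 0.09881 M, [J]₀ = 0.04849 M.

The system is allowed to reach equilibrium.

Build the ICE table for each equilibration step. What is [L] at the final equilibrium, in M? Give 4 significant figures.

Q₀ = 53.79 vs Keq = 1.365 ⇒ Q>K, reverse
Step 1:
                   B          L          J
  I          0.04531    0.09881    0.04849
  C          0.01608    0.04825   -0.03216
  E          0.06139     0.1471    0.01633
  solve Keq expr → x = -0.01608; check Q = 1.365

[L]_eq = 0.1471 M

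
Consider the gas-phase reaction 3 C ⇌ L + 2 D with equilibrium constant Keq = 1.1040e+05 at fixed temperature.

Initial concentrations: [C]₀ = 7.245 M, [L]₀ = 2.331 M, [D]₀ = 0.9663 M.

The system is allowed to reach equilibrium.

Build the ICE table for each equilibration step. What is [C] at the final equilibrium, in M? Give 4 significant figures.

[C]_eq = 0.1118 M

Q₀ = 0.005723 vs Keq = 1.1040e+05 ⇒ Q<K, forward
Step 1:
                    C           L           D
  I             7.245       2.331      0.9663
  C            -7.133       2.378       4.755
  E            0.1118       4.709       5.722
  solve Keq expr → x = 2.378; check Q = 1.1040e+05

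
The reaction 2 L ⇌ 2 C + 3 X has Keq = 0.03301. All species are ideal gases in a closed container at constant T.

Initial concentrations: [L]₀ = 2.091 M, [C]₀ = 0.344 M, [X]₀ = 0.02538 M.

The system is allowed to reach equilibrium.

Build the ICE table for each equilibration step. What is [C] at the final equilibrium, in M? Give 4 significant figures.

Q₀ = 4.4247e-07 vs Keq = 0.03301 ⇒ Q<K, forward
Step 1:
                  L         C         X
  Initial     2.091     0.344   0.02538
  Change    -0.3684    0.3684    0.5525
  Equil       1.723    0.7124    0.5779
  solve Keq expr → x = 0.1842; check Q = 0.03301

[C]_eq = 0.7124 M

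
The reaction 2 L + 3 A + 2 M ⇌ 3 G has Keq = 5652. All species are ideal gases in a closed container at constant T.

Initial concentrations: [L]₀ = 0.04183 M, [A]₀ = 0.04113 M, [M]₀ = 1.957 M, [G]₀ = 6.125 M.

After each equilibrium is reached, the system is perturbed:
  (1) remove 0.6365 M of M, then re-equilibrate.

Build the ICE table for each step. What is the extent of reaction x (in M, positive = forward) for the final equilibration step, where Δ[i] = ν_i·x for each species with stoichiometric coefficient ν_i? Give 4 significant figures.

x = -0.01852 M

Q₀ = 4.9282e+08 vs Keq = 5652 ⇒ Q>K, reverse
Step 1:
                   L          A          M          G
  init       0.04183    0.04113      1.957      6.125
  Δ           0.2562     0.3842     0.2562    -0.3842
  eq           0.298     0.4254      2.213      5.741
  solve Keq expr → x = -0.1281; check Q = 5652
Then remove 0.6365 M of M.
Step 2:
                   L          A          M          G
  init         0.298     0.4254      1.577      5.741
  Δ          0.03704    0.05556    0.03704   -0.05556
  eq           0.335     0.4809      1.614      5.685
  solve Keq expr → x = -0.01852; check Q = 5652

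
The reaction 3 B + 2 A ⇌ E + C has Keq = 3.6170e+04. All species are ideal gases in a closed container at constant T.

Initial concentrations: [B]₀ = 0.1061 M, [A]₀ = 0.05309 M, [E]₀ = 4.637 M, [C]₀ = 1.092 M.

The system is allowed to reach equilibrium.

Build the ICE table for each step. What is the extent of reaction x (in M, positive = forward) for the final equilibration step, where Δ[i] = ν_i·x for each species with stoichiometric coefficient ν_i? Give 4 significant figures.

Q₀ = 1.5041e+06 vs Keq = 3.6170e+04 ⇒ Q>K, reverse
Step 1:
                  B         A         E         C
  Initial    0.1061   0.05309     4.637     1.092
  Change     0.1027   0.06849  -0.03424  -0.03424
  Equil      0.2088    0.1216     4.603     1.058
  solve Keq expr → x = -0.03424; check Q = 3.6170e+04

x = -0.03424 M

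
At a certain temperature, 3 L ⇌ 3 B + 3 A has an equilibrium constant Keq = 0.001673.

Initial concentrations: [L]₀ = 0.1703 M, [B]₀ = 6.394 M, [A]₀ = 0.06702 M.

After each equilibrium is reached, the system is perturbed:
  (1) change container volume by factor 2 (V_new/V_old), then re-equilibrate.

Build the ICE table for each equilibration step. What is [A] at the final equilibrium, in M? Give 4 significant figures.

Q₀ = 15.93 vs Keq = 0.001673 ⇒ Q>K, reverse
Step 1:
                    L           B           A
  init         0.1703       6.394     0.06702
  Δ           0.06265    -0.06265    -0.06265
  eq            0.233       6.331    0.004368
  solve Keq expr → x = -0.02088; check Q = 0.001673
Then change container volume by factor 2 (V_new/V_old).
Step 2:
                    L           B           A
  init         0.1165       3.166    0.002184
  Δ         -0.002102    0.002102    0.002102
  eq           0.1144       3.168    0.004286
  solve Keq expr → x = 7.0075e-04; check Q = 0.001673

[A]_eq = 0.004286 M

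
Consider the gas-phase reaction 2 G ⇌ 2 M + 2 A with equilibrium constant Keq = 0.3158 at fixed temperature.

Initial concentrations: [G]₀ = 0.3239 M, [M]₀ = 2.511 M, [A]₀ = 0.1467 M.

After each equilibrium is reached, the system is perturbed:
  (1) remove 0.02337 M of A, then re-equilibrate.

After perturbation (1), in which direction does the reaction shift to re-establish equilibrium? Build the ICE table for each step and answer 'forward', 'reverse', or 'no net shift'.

Q₀ = 1.293 vs Keq = 0.3158 ⇒ Q>K, reverse
Step 1:
                  G         M         A
  I          0.3239     2.511    0.1467
  C         0.05896  -0.05896  -0.05896
  E          0.3829     2.452   0.08774
  solve Keq expr → x = -0.02948; check Q = 0.3158
Then remove 0.02337 M of A.
Step 2:
                  G         M         A
  I          0.3829     2.452   0.06437
  C         -0.0185    0.0185    0.0185
  E          0.3644     2.471   0.08288
  solve Keq expr → x = 0.009252; check Q = 0.3158

Direction: forward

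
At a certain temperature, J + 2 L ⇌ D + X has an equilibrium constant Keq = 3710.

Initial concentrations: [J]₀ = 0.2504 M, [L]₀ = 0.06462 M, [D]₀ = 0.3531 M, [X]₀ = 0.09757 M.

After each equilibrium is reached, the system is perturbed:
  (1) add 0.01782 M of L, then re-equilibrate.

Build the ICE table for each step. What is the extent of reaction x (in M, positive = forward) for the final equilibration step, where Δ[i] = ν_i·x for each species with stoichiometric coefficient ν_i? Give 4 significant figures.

x = 0.008656 M

Q₀ = 32.95 vs Keq = 3710 ⇒ Q<K, forward
Step 1:
                   J          L          D          X
  Initial     0.2504    0.06462     0.3531    0.09757
  Change    -0.02849   -0.05698    0.02849    0.02849
  Equil       0.2219   0.007644     0.3816     0.1261
  solve Keq expr → x = 0.02849; check Q = 3710
Then add 0.01782 M of L.
Step 2:
                   J          L          D          X
  Initial     0.2219    0.02546     0.3816     0.1261
  Change   -0.008656   -0.01731   0.008656   0.008656
  Equil       0.2133   0.008152     0.3902     0.1347
  solve Keq expr → x = 0.008656; check Q = 3710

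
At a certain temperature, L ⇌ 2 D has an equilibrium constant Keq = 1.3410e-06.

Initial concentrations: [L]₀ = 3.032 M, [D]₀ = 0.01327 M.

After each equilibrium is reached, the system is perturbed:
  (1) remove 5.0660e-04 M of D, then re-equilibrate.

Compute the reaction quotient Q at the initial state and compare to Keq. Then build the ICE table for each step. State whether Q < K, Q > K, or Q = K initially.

Q₀ = 5.8078e-05; Q > K (proceeds reverse)

Q₀ = 5.8078e-05 vs Keq = 1.3410e-06 ⇒ Q>K, reverse
Step 1:
                  L         D
  init        3.032   0.01327
  Δ        0.005626  -0.01125
  eq          3.038  0.002018
  solve Keq expr → x = -0.005626; check Q = 1.3410e-06
Then remove 5.0660e-04 M of D.
Step 2:
                  L         D
  init        3.038  0.001512
  Δ       -2.5326e-04 5.0652e-04
  eq          3.037  0.002018
  solve Keq expr → x = 2.5326e-04; check Q = 1.3410e-06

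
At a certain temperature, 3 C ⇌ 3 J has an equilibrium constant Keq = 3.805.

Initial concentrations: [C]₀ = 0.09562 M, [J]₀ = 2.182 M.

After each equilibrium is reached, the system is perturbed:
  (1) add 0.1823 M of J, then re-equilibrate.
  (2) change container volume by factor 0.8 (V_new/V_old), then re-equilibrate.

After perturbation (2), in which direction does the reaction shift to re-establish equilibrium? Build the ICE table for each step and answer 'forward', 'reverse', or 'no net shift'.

Direction: no net shift

Q₀ = 1.1883e+04 vs Keq = 3.805 ⇒ Q>K, reverse
Step 1:
                   C          J
  Initial    0.09562      2.182
  Change      0.7937    -0.7937
  Equil       0.8893      1.388
  solve Keq expr → x = -0.2646; check Q = 3.805
Then add 0.1823 M of J.
Step 2:
                   C          J
  Initial     0.8893      1.571
  Change     0.07118   -0.07118
  Equil       0.9605      1.499
  solve Keq expr → x = -0.02373; check Q = 3.805
Then change container volume by factor 0.8 (V_new/V_old).
Step 3:
                   C          J
  Initial      1.201      1.874
  Change           0          0
  Equil        1.201      1.874
  solve Keq expr → x = 0; check Q = 3.805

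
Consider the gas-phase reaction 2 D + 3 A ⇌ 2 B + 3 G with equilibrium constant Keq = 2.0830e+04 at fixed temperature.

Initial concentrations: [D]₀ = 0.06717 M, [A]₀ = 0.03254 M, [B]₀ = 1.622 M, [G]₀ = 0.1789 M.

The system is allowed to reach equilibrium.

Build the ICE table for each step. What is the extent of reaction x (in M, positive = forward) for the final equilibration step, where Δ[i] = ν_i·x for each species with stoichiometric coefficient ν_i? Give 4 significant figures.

Q₀ = 9.6901e+04 vs Keq = 2.0830e+04 ⇒ Q>K, reverse
Step 1:
                  D         A         B         G
  I         0.06717   0.03254     1.622    0.1789
  C        0.008988   0.01348 -0.008988  -0.01348
  E         0.07616   0.04602     1.613    0.1654
  solve Keq expr → x = -0.004494; check Q = 2.0830e+04

x = -0.004494 M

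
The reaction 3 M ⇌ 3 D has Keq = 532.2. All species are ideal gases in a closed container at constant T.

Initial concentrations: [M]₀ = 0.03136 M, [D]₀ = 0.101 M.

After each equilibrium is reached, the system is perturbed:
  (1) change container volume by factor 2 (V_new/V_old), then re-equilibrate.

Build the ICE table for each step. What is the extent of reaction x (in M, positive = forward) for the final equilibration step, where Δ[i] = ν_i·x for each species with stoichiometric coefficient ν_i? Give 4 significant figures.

Q₀ = 33.41 vs Keq = 532.2 ⇒ Q<K, forward
Step 1:
                   M          D
  I          0.03136      0.101
  C         -0.01682    0.01682
  E          0.01454     0.1178
  solve Keq expr → x = 0.005607; check Q = 532.2
Then change container volume by factor 2 (V_new/V_old).
Step 2:
                   M          D
  I         0.007269    0.05891
  C                0          0
  E         0.007269    0.05891
  solve Keq expr → x = 0; check Q = 532.2

x = 0 M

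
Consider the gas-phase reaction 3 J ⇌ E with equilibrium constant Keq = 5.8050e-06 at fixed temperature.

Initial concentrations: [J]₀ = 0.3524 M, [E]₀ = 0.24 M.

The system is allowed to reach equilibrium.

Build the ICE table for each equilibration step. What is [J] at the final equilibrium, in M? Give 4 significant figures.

[J]_eq = 1.072 M

Q₀ = 5.484 vs Keq = 5.8050e-06 ⇒ Q>K, reverse
Step 1:
                  J         E
  init       0.3524      0.24
  Δ            0.72     -0.24
  eq          1.072 7.1589e-06
  solve Keq expr → x = -0.24; check Q = 5.8050e-06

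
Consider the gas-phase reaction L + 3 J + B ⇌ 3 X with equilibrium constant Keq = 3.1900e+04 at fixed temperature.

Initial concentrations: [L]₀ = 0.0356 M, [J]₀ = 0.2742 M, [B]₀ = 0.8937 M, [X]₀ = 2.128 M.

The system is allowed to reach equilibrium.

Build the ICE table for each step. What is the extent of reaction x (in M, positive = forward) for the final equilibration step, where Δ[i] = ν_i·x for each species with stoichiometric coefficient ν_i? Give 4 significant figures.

Q₀ = 1.4692e+04 vs Keq = 3.1900e+04 ⇒ Q<K, forward
Step 1:
                    L           J           B           X
  I            0.0356      0.2742      0.8937       2.128
  C          -0.01055    -0.03164    -0.01055     0.03164
  E           0.02505      0.2426      0.8832        2.16
  solve Keq expr → x = 0.01055; check Q = 3.1900e+04

x = 0.01055 M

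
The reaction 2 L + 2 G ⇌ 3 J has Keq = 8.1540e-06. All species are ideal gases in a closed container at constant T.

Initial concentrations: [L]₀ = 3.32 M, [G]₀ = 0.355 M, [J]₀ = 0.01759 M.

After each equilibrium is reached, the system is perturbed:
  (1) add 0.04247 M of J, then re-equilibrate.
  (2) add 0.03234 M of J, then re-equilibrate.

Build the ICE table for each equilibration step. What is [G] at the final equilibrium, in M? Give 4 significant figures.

[G]_eq = 0.4002 M

Q₀ = 3.9180e-06 vs Keq = 8.1540e-06 ⇒ Q<K, forward
Step 1:
                   L          G          J
  init          3.32      0.355    0.01759
  Δ        -0.003147  -0.003147   0.004721
  eq           3.317     0.3519    0.02231
  solve Keq expr → x = 0.001574; check Q = 8.1540e-06
Then add 0.04247 M of J.
Step 2:
                   L          G          J
  init         3.317     0.3519    0.06478
  Δ          0.02746    0.02746   -0.04119
  eq           3.344     0.3793    0.02359
  solve Keq expr → x = -0.01373; check Q = 8.1540e-06
Then add 0.03234 M of J.
Step 3:
                   L          G          J
  init         3.344     0.3793    0.05593
  Δ          0.02092    0.02092   -0.03138
  eq           3.365     0.4002    0.02455
  solve Keq expr → x = -0.01046; check Q = 8.1540e-06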